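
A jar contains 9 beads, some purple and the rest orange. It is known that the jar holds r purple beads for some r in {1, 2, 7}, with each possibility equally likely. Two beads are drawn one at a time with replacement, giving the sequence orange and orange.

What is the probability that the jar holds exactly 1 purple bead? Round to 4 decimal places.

0.5470

Under each hypothesis, the probability of the observed sequence is: P(data | r = 1) = (8/9)(8/9) = 64/81; P(data | r = 2) = (7/9)(7/9) = 49/81; P(data | r = 7) = (2/9)(2/9) = 4/81.
Multiplying each by its prior: 1/3 · 64/81 = 64/243, 1/3 · 49/81 = 49/243, 1/3 · 4/81 = 4/243; with total 13/27.
By Bayes' rule, P(r = 1 | data) = (64/243) / (13/27) = 64/117.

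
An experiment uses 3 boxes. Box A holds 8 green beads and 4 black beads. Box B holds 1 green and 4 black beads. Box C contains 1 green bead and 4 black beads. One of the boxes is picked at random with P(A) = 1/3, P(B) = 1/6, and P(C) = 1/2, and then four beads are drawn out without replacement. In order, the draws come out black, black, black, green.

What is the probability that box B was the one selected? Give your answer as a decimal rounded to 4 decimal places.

0.2403

The likelihood of the observed sequence under each hypothesis: P(data | box A) = (4/12)(3/11)(2/10)(8/9) = 0.016162; P(data | box B) = (4/5)(3/4)(2/3)(1/2) = 0.2; P(data | box C) = (4/5)(3/4)(2/3)(1/2) = 0.2.
Weighting by the prior gives 1/3 · 0.016162 = 0.0053872, 1/6 · 0.2 = 0.033333, 1/2 · 0.2 = 0.1; these sum to 0.13872.
By Bayes' rule, P(box B | data) = (0.033333) / (0.13872) = 0.24029.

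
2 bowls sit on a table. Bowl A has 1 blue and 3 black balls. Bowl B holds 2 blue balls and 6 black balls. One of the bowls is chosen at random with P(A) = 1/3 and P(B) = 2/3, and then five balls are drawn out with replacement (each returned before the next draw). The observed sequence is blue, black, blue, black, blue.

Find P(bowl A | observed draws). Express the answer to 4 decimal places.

Compute the likelihood of the observed sequence for each case: P(data | bowl A) = (1/4)(3/4)(1/4)(3/4)(1/4) = 0.0087891; P(data | bowl B) = (2/8)(6/8)(2/8)(6/8)(2/8) = 0.0087891.
The prior-weighted likelihoods are 1/3 · 0.0087891 = 0.0029297, 2/3 · 0.0087891 = 0.0058594; summing to 0.0087891.
By Bayes' rule, P(bowl A | data) = (0.0029297) / (0.0087891) = 0.33333.

0.3333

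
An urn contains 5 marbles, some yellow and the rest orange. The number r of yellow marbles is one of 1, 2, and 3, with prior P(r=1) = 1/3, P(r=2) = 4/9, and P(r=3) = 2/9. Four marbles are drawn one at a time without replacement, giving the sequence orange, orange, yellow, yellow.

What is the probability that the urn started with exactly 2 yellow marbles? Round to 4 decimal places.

0.6667

The likelihood of the observed sequence under each hypothesis: P(data | r = 1) = (4/5)(3/4)(1/3)(0/2) = 0; P(data | r = 2) = (3/5)(2/4)(2/3)(1/2) = 1/10; P(data | r = 3) = (2/5)(1/4)(3/3)(2/2) = 1/10.
Weighting by the prior gives 1/3 · 0 = 0, 4/9 · 1/10 = 2/45, 2/9 · 1/10 = 1/45; with total 1/15.
Therefore the posterior P(r = 2 | data) = (2/45) / (1/15) = 2/3.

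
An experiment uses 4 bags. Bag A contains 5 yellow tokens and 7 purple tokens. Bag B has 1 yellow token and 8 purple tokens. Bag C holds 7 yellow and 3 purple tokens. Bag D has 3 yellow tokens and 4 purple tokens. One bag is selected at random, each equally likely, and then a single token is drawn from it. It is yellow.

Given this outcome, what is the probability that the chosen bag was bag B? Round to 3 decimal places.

Under each hypothesis, the probability of this draw is: P(data | bag A) = (5/12) = 0.41667; P(data | bag B) = (1/9) = 0.11111; P(data | bag C) = (7/10) = 0.7; P(data | bag D) = (3/7) = 0.42857.
Multiplying each by its prior: 1/4 · 0.41667 = 0.10417, 1/4 · 0.11111 = 0.027778, 1/4 · 0.7 = 0.175, 1/4 · 0.42857 = 0.10714; these sum to 0.41409.
By Bayes' rule, P(bag B | data) = (0.027778) / (0.41409) = 0.067082.

0.067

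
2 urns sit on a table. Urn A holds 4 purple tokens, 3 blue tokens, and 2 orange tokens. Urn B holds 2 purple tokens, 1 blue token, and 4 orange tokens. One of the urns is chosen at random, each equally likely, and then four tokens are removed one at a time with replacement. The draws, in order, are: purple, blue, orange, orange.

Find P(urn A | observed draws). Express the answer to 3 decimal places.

0.354

Compute the likelihood of the observed sequence for each case: P(data | urn A) = (4/9)(3/9)(2/9)(2/9) = 0.007316; P(data | urn B) = (2/7)(1/7)(4/7)(4/7) = 0.013328.
Weighting by the prior gives 1/2 · 0.007316 = 0.003658, 1/2 · 0.013328 = 0.0066639; summing to 0.010322.
Hence P(urn A | data) = (0.003658) / (0.010322) = 0.35439.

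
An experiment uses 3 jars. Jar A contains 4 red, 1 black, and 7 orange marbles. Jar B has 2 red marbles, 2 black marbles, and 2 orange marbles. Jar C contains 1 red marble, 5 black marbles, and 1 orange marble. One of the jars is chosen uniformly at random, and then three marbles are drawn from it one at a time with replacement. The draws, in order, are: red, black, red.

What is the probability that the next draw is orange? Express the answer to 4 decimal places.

The likelihood of the observed sequence under each hypothesis: P(data | jar A) = (4/12)(1/12)(4/12) = 0.0092593; P(data | jar B) = (2/6)(2/6)(2/6) = 0.037037; P(data | jar C) = (1/7)(5/7)(1/7) = 0.014577.
Weighting by the prior gives 1/3 · 0.0092593 = 0.0030864, 1/3 · 0.037037 = 0.012346, 1/3 · 0.014577 = 0.0048591; summing to 0.020291.
Dividing through by the total gives posterior P(jar A | data) = 0.15211, P(jar B | data) = 0.60843, P(jar C | data) = 0.23947.
Averaging over the posterior, P(orange next | data) = (7/12)(0.15211) + (1/3)(0.60843) + (1/7)(0.23947) = 0.32575.

0.3257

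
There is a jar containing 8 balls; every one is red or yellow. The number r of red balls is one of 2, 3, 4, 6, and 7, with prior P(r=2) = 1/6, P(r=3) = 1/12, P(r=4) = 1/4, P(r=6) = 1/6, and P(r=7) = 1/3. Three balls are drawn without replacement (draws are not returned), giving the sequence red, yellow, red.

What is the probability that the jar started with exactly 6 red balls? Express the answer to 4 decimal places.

0.2469

The likelihood of the observed sequence under each hypothesis: P(data | r = 2) = (2/8)(6/7)(1/6) = 1/28; P(data | r = 3) = (3/8)(5/7)(2/6) = 5/56; P(data | r = 4) = (4/8)(4/7)(3/6) = 1/7; P(data | r = 6) = (6/8)(2/7)(5/6) = 5/28; P(data | r = 7) = (7/8)(1/7)(6/6) = 1/8.
Multiplying each by its prior: 1/6 · 1/28 = 1/168, 1/12 · 5/56 = 5/672, 1/4 · 1/7 = 1/28, 1/6 · 5/28 = 5/168, 1/3 · 1/8 = 1/24; summing to 27/224.
So P(r = 6 | data) = (5/168) / (27/224) = 20/81.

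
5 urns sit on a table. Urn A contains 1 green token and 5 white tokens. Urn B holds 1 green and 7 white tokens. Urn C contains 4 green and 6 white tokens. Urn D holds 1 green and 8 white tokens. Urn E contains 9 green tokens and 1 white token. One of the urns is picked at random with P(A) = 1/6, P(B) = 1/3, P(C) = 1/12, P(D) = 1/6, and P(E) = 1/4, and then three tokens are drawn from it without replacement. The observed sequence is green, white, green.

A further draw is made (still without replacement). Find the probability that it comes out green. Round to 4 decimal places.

Compute the likelihood of the observed sequence for each case: P(data | urn A) = (1/6)(5/5)(0/4) = 0; P(data | urn B) = (1/8)(7/7)(0/6) = 0; P(data | urn C) = (4/10)(6/9)(3/8) = 1/10; P(data | urn D) = (1/9)(8/8)(0/7) = 0; P(data | urn E) = (9/10)(1/9)(8/8) = 1/10.
The prior-weighted likelihoods are 1/6 · 0 = 0, 1/3 · 0 = 0, 1/12 · 1/10 = 1/120, 1/6 · 0 = 0, 1/4 · 1/10 = 1/40; with total 1/30.
The posterior is then P(urn A | data) = 0, P(urn B | data) = 0, P(urn C | data) = 1/4, P(urn D | data) = 0, P(urn E | data) = 3/4.
Averaging over the posterior, P(green next | data) = (2/7)(1/4) + (1)(3/4) = 23/28.

0.8214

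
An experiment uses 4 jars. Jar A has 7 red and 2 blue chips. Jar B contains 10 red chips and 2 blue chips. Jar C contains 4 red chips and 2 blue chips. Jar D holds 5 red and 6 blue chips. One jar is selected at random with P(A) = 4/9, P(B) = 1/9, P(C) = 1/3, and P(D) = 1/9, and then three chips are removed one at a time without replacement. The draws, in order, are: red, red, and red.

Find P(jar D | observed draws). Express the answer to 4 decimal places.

For each hypothesis, P(data | H) works out to: P(data | jar A) = (7/9)(6/8)(5/7) = 5/12; P(data | jar B) = (10/12)(9/11)(8/10) = 6/11; P(data | jar C) = (4/6)(3/5)(2/4) = 1/5; P(data | jar D) = (5/11)(4/10)(3/9) = 2/33.
The prior-weighted likelihoods are 4/9 · 5/12 = 5/27, 1/9 · 6/11 = 2/33, 1/3 · 1/5 = 1/15, 1/9 · 2/33 = 2/297; with total 158/495.
Hence P(jar D | data) = (2/297) / (158/495) = 5/237.

0.0211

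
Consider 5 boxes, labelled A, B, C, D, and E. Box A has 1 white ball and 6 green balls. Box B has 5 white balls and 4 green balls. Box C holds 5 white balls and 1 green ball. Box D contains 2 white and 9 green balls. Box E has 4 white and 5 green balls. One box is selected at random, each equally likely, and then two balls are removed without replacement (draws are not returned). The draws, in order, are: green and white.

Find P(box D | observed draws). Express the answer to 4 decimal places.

0.1591

Compute the likelihood of the observed sequence for each case: P(data | box A) = (6/7)(1/6) = 0.14286; P(data | box B) = (4/9)(5/8) = 0.27778; P(data | box C) = (1/6)(5/5) = 0.16667; P(data | box D) = (9/11)(2/10) = 0.16364; P(data | box E) = (5/9)(4/8) = 0.27778.
Weighting by the prior gives 1/5 · 0.14286 = 0.028571, 1/5 · 0.27778 = 0.055556, 1/5 · 0.16667 = 0.033333, 1/5 · 0.16364 = 0.032727, 1/5 · 0.27778 = 0.055556; with total 0.20574.
So P(box D | data) = (0.032727) / (0.20574) = 0.15907.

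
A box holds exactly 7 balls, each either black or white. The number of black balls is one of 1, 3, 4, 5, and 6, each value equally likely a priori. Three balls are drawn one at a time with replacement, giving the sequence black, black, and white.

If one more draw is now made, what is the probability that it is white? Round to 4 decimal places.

For each hypothesis, P(data | H) works out to: P(data | r = 1) = (1/7)(1/7)(6/7) = 0.017493; P(data | r = 3) = (3/7)(3/7)(4/7) = 0.10496; P(data | r = 4) = (4/7)(4/7)(3/7) = 0.13994; P(data | r = 5) = (5/7)(5/7)(2/7) = 0.14577; P(data | r = 6) = (6/7)(6/7)(1/7) = 0.10496.
Weighting by the prior gives 1/5 · 0.017493 = 0.0034985, 1/5 · 0.10496 = 0.020991, 1/5 · 0.13994 = 0.027988, 1/5 · 0.14577 = 0.029155, 1/5 · 0.10496 = 0.020991; summing to 0.10262.
The posterior is then P(r = 1 | data) = 0.034091, P(r = 3 | data) = 0.20455, P(r = 4 | data) = 0.27273, P(r = 5 | data) = 0.28409, P(r = 6 | data) = 0.20455.
The predictive probability is P(white next | data) = (6/7)(0.034091) + (4/7)(0.20455) + (3/7)(0.27273) + (2/7)(0.28409) + (1/7)(0.20455) = 0.37338.

0.3734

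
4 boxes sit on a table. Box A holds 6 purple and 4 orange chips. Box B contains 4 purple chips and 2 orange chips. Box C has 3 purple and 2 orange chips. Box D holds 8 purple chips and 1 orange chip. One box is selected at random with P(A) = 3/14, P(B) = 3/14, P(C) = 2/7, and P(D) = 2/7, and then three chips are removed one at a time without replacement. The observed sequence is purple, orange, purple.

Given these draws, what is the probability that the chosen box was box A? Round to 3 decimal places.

0.213

The likelihood of the observed sequence under each hypothesis: P(data | box A) = (6/10)(4/9)(5/8) = 0.16667; P(data | box B) = (4/6)(2/5)(3/4) = 0.2; P(data | box C) = (3/5)(2/4)(2/3) = 0.2; P(data | box D) = (8/9)(1/8)(7/7) = 0.11111.
Multiplying each by its prior: 3/14 · 0.16667 = 0.035714, 3/14 · 0.2 = 0.042857, 2/7 · 0.2 = 0.057143, 2/7 · 0.11111 = 0.031746; summing to 0.16746.
Therefore the posterior P(box A | data) = (0.035714) / (0.16746) = 0.21327.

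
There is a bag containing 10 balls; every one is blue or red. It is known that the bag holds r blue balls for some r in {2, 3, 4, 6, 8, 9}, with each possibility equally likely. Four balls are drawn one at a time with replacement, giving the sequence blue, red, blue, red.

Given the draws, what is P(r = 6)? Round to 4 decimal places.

0.2635

The likelihood of the observed sequence under each hypothesis: P(data | r = 2) = (2/10)(8/10)(2/10)(8/10) = 0.0256; P(data | r = 3) = (3/10)(7/10)(3/10)(7/10) = 0.0441; P(data | r = 4) = (4/10)(6/10)(4/10)(6/10) = 0.0576; P(data | r = 6) = (6/10)(4/10)(6/10)(4/10) = 0.0576; P(data | r = 8) = (8/10)(2/10)(8/10)(2/10) = 0.0256; P(data | r = 9) = (9/10)(1/10)(9/10)(1/10) = 0.0081.
Multiplying each by its prior: 1/6 · 0.0256 = 0.0042667, 1/6 · 0.0441 = 0.00735, 1/6 · 0.0576 = 0.0096, 1/6 · 0.0576 = 0.0096, 1/6 · 0.0256 = 0.0042667, 1/6 · 0.0081 = 0.00135; with total 0.036433.
Hence P(r = 6 | data) = (0.0096) / (0.036433) = 0.26349.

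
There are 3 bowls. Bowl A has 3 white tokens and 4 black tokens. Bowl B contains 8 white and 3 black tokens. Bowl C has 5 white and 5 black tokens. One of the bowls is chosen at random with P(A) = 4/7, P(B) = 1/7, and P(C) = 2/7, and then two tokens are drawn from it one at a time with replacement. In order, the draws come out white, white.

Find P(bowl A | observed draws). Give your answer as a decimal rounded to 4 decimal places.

The likelihood of the observed sequence under each hypothesis: P(data | bowl A) = (3/7)(3/7) = 0.18367; P(data | bowl B) = (8/11)(8/11) = 0.52893; P(data | bowl C) = (5/10)(5/10) = 0.25.
The prior-weighted likelihoods are 4/7 · 0.18367 = 0.10496, 1/7 · 0.52893 = 0.075561, 2/7 · 0.25 = 0.071429; summing to 0.25195.
By Bayes' rule, P(bowl A | data) = (0.10496) / (0.25195) = 0.41658.

0.4166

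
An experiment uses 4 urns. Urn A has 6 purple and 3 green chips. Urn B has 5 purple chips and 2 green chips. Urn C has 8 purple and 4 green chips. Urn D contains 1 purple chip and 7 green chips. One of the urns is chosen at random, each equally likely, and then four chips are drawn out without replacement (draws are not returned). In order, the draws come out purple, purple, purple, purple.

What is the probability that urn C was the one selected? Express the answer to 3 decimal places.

0.351

The likelihood of the observed sequence under each hypothesis: P(data | urn A) = (6/9)(5/8)(4/7)(3/6) = 0.11905; P(data | urn B) = (5/7)(4/6)(3/5)(2/4) = 0.14286; P(data | urn C) = (8/12)(7/11)(6/10)(5/9) = 0.14141; P(data | urn D) = (1/8)(0/7) = 0.
Weighting by the prior gives 1/4 · 0.11905 = 0.029762, 1/4 · 0.14286 = 0.035714, 1/4 · 0.14141 = 0.035354, 1/4 · 0 = 0; with total 0.10083.
By Bayes' rule, P(urn C | data) = (0.035354) / (0.10083) = 0.35063.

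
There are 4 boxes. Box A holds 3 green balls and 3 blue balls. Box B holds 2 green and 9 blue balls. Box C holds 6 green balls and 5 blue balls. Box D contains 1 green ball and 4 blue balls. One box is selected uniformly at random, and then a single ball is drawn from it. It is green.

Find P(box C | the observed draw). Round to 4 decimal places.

The likelihood of this draw under each hypothesis: P(data | box A) = (3/6) = 1/2; P(data | box B) = (2/11) = 2/11; P(data | box C) = (6/11) = 6/11; P(data | box D) = (1/5) = 1/5.
The prior-weighted likelihoods are 1/4 · 1/2 = 1/8, 1/4 · 2/11 = 1/22, 1/4 · 6/11 = 3/22, 1/4 · 1/5 = 1/20; with total 157/440.
Therefore the posterior P(box C | data) = (3/22) / (157/440) = 60/157.

0.3822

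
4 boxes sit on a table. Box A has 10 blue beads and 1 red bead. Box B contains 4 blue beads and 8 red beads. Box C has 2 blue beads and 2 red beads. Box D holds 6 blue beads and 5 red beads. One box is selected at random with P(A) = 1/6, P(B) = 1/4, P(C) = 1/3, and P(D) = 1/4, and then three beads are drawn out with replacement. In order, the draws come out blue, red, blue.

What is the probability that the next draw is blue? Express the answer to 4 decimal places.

The likelihood of the observed sequence under each hypothesis: P(data | box A) = (10/11)(1/11)(10/11) = 0.075131; P(data | box B) = (4/12)(8/12)(4/12) = 0.074074; P(data | box C) = (2/4)(2/4)(2/4) = 0.125; P(data | box D) = (6/11)(5/11)(6/11) = 0.13524.
The prior-weighted likelihoods are 1/6 · 0.075131 = 0.012522, 1/4 · 0.074074 = 0.018519, 1/3 · 0.125 = 0.041667, 1/4 · 0.13524 = 0.033809; these sum to 0.10652.
The posterior is then P(box A | data) = 0.11756, P(box B | data) = 0.17386, P(box C | data) = 0.39118, P(box D | data) = 0.31741.
So P(blue next | data) = Σ P(blue next | H) P(H | data) = (10/11)(0.11756) + (1/3)(0.17386) + (1/2)(0.39118) + (6/11)(0.31741) = 0.53354.

0.5335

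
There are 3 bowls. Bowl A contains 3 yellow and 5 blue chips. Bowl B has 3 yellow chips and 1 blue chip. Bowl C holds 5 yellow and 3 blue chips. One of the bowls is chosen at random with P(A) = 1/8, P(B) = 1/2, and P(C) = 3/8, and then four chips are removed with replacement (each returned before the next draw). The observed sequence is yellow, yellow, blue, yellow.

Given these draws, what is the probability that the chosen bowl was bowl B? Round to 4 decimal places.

For each hypothesis, P(data | H) works out to: P(data | bowl A) = (3/8)(3/8)(5/8)(3/8) = 0.032959; P(data | bowl B) = (3/4)(3/4)(1/4)(3/4) = 0.10547; P(data | bowl C) = (5/8)(5/8)(3/8)(5/8) = 0.091553.
Weighting by the prior gives 1/8 · 0.032959 = 0.0041199, 1/2 · 0.10547 = 0.052734, 3/8 · 0.091553 = 0.034332; with total 0.091187.
So P(bowl B | data) = (0.052734) / (0.091187) = 0.57831.

0.5783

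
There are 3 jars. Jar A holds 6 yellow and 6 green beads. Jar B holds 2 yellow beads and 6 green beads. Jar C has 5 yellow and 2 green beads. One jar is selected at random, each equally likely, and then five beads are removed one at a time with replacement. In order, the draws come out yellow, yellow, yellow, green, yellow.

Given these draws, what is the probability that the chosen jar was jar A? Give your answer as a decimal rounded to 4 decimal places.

The likelihood of the observed sequence under each hypothesis: P(data | jar A) = (6/12)(6/12)(6/12)(6/12)(6/12) = 0.03125; P(data | jar B) = (2/8)(2/8)(2/8)(6/8)(2/8) = 0.0029297; P(data | jar C) = (5/7)(5/7)(5/7)(2/7)(5/7) = 0.074374.
Multiplying each by its prior: 1/3 · 0.03125 = 0.010417, 1/3 · 0.0029297 = 0.00097656, 1/3 · 0.074374 = 0.024791; these sum to 0.036184.
By Bayes' rule, P(jar A | data) = (0.010417) / (0.036184) = 0.28788.

0.2879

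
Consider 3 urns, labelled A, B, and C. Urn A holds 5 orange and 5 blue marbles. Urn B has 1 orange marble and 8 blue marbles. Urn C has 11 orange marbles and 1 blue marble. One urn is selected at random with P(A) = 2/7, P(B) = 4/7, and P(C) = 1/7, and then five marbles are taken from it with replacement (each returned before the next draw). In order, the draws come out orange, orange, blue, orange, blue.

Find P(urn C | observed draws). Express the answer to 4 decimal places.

Compute the likelihood of the observed sequence for each case: P(data | urn A) = (5/10)(5/10)(5/10)(5/10)(5/10) = 0.03125; P(data | urn B) = (1/9)(1/9)(8/9)(1/9)(8/9) = 0.0010838; P(data | urn C) = (11/12)(11/12)(1/12)(11/12)(1/12) = 0.005349.
The prior-weighted likelihoods are 2/7 · 0.03125 = 0.0089286, 4/7 · 0.0010838 = 0.00061934, 1/7 · 0.005349 = 0.00076414; summing to 0.010312.
By Bayes' rule, P(urn C | data) = (0.00076414) / (0.010312) = 0.074102.

0.0741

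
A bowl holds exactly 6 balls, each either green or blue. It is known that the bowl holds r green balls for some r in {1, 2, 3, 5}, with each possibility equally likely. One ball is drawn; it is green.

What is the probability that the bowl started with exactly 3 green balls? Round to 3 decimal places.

Compute the likelihood of this draw for each case: P(data | r = 1) = (1/6) = 1/6; P(data | r = 2) = (2/6) = 1/3; P(data | r = 3) = (3/6) = 1/2; P(data | r = 5) = (5/6) = 5/6.
Multiplying each by its prior: 1/4 · 1/6 = 1/24, 1/4 · 1/3 = 1/12, 1/4 · 1/2 = 1/8, 1/4 · 5/6 = 5/24; with total 11/24.
Hence P(r = 3 | data) = (1/8) / (11/24) = 3/11.

0.273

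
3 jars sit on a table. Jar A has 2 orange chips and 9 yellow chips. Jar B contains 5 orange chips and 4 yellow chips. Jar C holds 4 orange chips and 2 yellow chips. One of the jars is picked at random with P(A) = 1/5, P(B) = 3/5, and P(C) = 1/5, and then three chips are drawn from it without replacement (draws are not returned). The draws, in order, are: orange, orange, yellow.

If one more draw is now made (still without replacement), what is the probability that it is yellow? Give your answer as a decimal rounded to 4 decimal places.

0.4651

The likelihood of the observed sequence under each hypothesis: P(data | jar A) = (2/11)(1/10)(9/9) = 0.018182; P(data | jar B) = (5/9)(4/8)(4/7) = 0.15873; P(data | jar C) = (4/6)(3/5)(2/4) = 0.2.
Weighting by the prior gives 1/5 · 0.018182 = 0.0036364, 3/5 · 0.15873 = 0.095238, 1/5 · 0.2 = 0.04; these sum to 0.13887.
The posterior is then P(jar A | data) = 0.026185, P(jar B | data) = 0.68579, P(jar C | data) = 0.28803.
So P(yellow next | data) = Σ P(yellow next | H) P(H | data) = (1)(0.026185) + (1/2)(0.68579) + (1/3)(0.28803) = 0.46509.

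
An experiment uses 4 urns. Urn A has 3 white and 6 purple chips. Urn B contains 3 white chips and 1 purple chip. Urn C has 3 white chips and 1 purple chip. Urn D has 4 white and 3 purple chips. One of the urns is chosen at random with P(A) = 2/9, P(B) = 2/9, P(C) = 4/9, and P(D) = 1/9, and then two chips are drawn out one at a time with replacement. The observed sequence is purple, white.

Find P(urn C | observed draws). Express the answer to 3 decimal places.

0.413

For each hypothesis, P(data | H) works out to: P(data | urn A) = (6/9)(3/9) = 0.22222; P(data | urn B) = (1/4)(3/4) = 0.1875; P(data | urn C) = (1/4)(3/4) = 0.1875; P(data | urn D) = (3/7)(4/7) = 0.2449.
Multiplying each by its prior: 2/9 · 0.22222 = 0.049383, 2/9 · 0.1875 = 0.041667, 4/9 · 0.1875 = 0.083333, 1/9 · 0.2449 = 0.027211; summing to 0.20159.
Hence P(urn C | data) = (0.083333) / (0.20159) = 0.41337.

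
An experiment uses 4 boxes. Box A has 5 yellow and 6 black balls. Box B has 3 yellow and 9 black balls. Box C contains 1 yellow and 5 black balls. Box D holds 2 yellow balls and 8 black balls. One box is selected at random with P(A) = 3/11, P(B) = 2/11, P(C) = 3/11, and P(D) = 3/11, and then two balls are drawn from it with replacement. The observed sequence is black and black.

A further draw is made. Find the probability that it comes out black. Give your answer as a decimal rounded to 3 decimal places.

0.764

Under each hypothesis, the probability of the observed sequence is: P(data | box A) = (6/11)(6/11) = 0.29752; P(data | box B) = (9/12)(9/12) = 0.5625; P(data | box C) = (5/6)(5/6) = 0.69444; P(data | box D) = (8/10)(8/10) = 0.64.
The prior-weighted likelihoods are 3/11 · 0.29752 = 0.081142, 2/11 · 0.5625 = 0.10227, 3/11 · 0.69444 = 0.18939, 3/11 · 0.64 = 0.17455; with total 0.54735.
Normalising, the posterior is P(box A | data) = 0.14824, P(box B | data) = 0.18685, P(box C | data) = 0.34602, P(box D | data) = 0.31889.
So P(black next | data) = Σ P(black next | H) P(H | data) = (6/11)(0.14824) + (3/4)(0.18685) + (5/6)(0.34602) + (4/5)(0.31889) = 0.76446.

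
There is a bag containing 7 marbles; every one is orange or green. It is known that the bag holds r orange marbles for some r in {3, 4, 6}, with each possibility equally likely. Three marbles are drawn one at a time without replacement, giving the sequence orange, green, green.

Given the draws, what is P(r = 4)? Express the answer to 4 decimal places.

Compute the likelihood of the observed sequence for each case: P(data | r = 3) = (3/7)(4/6)(3/5) = 6/35; P(data | r = 4) = (4/7)(3/6)(2/5) = 4/35; P(data | r = 6) = (6/7)(1/6)(0/5) = 0.
Multiplying each by its prior: 1/3 · 6/35 = 2/35, 1/3 · 4/35 = 4/105, 1/3 · 0 = 0; with total 2/21.
By Bayes' rule, P(r = 4 | data) = (4/105) / (2/21) = 2/5.

0.4000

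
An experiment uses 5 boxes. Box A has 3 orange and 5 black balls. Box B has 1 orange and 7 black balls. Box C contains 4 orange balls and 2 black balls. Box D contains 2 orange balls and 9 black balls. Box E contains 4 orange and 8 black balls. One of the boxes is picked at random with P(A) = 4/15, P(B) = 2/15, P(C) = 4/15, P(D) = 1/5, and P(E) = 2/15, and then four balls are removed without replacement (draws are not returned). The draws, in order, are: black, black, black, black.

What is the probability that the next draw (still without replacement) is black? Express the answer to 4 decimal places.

0.6562

The likelihood of the observed sequence under each hypothesis: P(data | box A) = (5/8)(4/7)(3/6)(2/5) = 0.071429; P(data | box B) = (7/8)(6/7)(5/6)(4/5) = 0.5; P(data | box C) = (2/6)(1/5)(0/4) = 0; P(data | box D) = (9/11)(8/10)(7/9)(6/8) = 0.38182; P(data | box E) = (8/12)(7/11)(6/10)(5/9) = 0.14141.
Multiplying each by its prior: 4/15 · 0.071429 = 0.019048, 2/15 · 0.5 = 0.066667, 4/15 · 0 = 0, 1/5 · 0.38182 = 0.076364, 2/15 · 0.14141 = 0.018855; these sum to 0.18093.
Dividing through by the total gives posterior P(box A | data) = 0.10527, P(box B | data) = 0.36846, P(box C | data) = 0, P(box D | data) = 0.42205, P(box E | data) = 0.10421.
Averaging over the posterior, P(black next | data) = (1/4)(0.10527) + (3/4)(0.36846) + (5/7)(0.42205) + (1/2)(0.10421) = 0.65624.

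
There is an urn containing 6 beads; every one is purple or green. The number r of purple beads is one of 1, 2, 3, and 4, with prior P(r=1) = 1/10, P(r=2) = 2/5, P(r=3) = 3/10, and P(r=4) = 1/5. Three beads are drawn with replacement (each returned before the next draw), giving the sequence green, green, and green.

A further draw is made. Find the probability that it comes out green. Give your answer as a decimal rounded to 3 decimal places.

Compute the likelihood of the observed sequence for each case: P(data | r = 1) = (5/6)(5/6)(5/6) = 0.5787; P(data | r = 2) = (4/6)(4/6)(4/6) = 0.2963; P(data | r = 3) = (3/6)(3/6)(3/6) = 0.125; P(data | r = 4) = (2/6)(2/6)(2/6) = 0.037037.
Multiplying each by its prior: 1/10 · 0.5787 = 0.05787, 2/5 · 0.2963 = 0.11852, 3/10 · 0.125 = 0.0375, 1/5 · 0.037037 = 0.0074074; these sum to 0.2213.
Dividing through by the total gives posterior P(r = 1 | data) = 0.26151, P(r = 2 | data) = 0.53556, P(r = 3 | data) = 0.16946, P(r = 4 | data) = 0.033473.
So P(green next | data) = Σ P(green next | H) P(H | data) = (5/6)(0.26151) + (2/3)(0.53556) + (1/2)(0.16946) + (1/3)(0.033473) = 0.67085.

0.671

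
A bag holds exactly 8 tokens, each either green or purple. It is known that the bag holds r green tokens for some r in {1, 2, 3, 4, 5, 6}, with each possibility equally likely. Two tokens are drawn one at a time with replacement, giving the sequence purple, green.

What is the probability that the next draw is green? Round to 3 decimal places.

The likelihood of the observed sequence under each hypothesis: P(data | r = 1) = (7/8)(1/8) = 7/64; P(data | r = 2) = (6/8)(2/8) = 3/16; P(data | r = 3) = (5/8)(3/8) = 15/64; P(data | r = 4) = (4/8)(4/8) = 1/4; P(data | r = 5) = (3/8)(5/8) = 15/64; P(data | r = 6) = (2/8)(6/8) = 3/16.
Weighting by the prior gives 1/6 · 7/64 = 7/384, 1/6 · 3/16 = 1/32, 1/6 · 15/64 = 5/128, 1/6 · 1/4 = 1/24, 1/6 · 15/64 = 5/128, 1/6 · 3/16 = 1/32; summing to 77/384.
Normalising, the posterior is P(r = 1 | data) = 1/11, P(r = 2 | data) = 12/77, P(r = 3 | data) = 15/77, P(r = 4 | data) = 16/77, P(r = 5 | data) = 15/77, P(r = 6 | data) = 12/77.
So P(green next | data) = Σ P(green next | H) P(H | data) = (1/8)(1/11) + (1/4)(12/77) + (3/8)(15/77) + (1/2)(16/77) + (5/8)(15/77) + (3/4)(12/77) = 41/88.

0.466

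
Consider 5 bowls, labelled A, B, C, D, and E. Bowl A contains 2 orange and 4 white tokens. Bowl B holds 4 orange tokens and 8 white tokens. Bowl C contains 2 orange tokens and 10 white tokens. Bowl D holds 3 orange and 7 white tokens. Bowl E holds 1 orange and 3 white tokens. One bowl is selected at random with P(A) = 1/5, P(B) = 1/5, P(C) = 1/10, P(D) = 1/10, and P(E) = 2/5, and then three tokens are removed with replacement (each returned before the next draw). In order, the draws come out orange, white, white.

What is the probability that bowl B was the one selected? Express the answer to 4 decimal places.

0.2090

For each hypothesis, P(data | H) works out to: P(data | bowl A) = (2/6)(4/6)(4/6) = 0.14815; P(data | bowl B) = (4/12)(8/12)(8/12) = 0.14815; P(data | bowl C) = (2/12)(10/12)(10/12) = 0.11574; P(data | bowl D) = (3/10)(7/10)(7/10) = 0.147; P(data | bowl E) = (1/4)(3/4)(3/4) = 0.14062.
Multiplying each by its prior: 1/5 · 0.14815 = 0.02963, 1/5 · 0.14815 = 0.02963, 1/10 · 0.11574 = 0.011574, 1/10 · 0.147 = 0.0147, 2/5 · 0.14062 = 0.05625; with total 0.14178.
Therefore the posterior P(bowl B | data) = (0.02963) / (0.14178) = 0.20898.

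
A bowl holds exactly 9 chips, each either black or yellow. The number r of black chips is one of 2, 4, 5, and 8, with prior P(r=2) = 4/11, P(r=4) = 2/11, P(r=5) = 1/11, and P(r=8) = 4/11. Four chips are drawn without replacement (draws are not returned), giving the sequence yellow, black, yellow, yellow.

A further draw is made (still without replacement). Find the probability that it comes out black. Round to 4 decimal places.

Under each hypothesis, the probability of the observed sequence is: P(data | r = 2) = (7/9)(2/8)(6/7)(5/6) = 0.13889; P(data | r = 4) = (5/9)(4/8)(4/7)(3/6) = 0.079365; P(data | r = 5) = (4/9)(5/8)(3/7)(2/6) = 0.039683; P(data | r = 8) = (1/9)(8/8)(0/7) = 0.
Multiplying each by its prior: 4/11 · 0.13889 = 0.050505, 2/11 · 0.079365 = 0.01443, 1/11 · 0.039683 = 0.0036075, 4/11 · 0 = 0; summing to 0.068543.
Dividing through by the total gives posterior P(r = 2 | data) = 0.73684, P(r = 4 | data) = 0.21053, P(r = 5 | data) = 0.052632, P(r = 8 | data) = 0.
The predictive probability is P(black next | data) = (1/5)(0.73684) + (3/5)(0.21053) + (4/5)(0.052632) = 0.31579.

0.3158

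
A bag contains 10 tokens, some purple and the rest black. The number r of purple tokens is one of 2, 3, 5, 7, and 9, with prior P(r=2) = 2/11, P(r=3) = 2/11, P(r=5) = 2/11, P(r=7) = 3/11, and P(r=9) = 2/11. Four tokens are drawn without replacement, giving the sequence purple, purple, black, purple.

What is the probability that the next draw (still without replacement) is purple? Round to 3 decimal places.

0.689

Compute the likelihood of the observed sequence for each case: P(data | r = 2) = (2/10)(1/9)(8/8)(0/7) = 0; P(data | r = 3) = (3/10)(2/9)(7/8)(1/7) = 0.0083333; P(data | r = 5) = (5/10)(4/9)(5/8)(3/7) = 0.059524; P(data | r = 7) = (7/10)(6/9)(3/8)(5/7) = 0.125; P(data | r = 9) = (9/10)(8/9)(1/8)(7/7) = 0.1.
Weighting by the prior gives 2/11 · 0 = 0, 2/11 · 0.0083333 = 0.0015152, 2/11 · 0.059524 = 0.010823, 3/11 · 0.125 = 0.034091, 2/11 · 0.1 = 0.018182; with total 0.06461.
The posterior is then P(r = 2 | data) = 0, P(r = 3 | data) = 0.023451, P(r = 5 | data) = 0.1675, P(r = 7 | data) = 0.52764, P(r = 9 | data) = 0.28141.
Averaging over the posterior, P(purple next | data) = (0)(0.023451) + (1/3)(0.1675) + (2/3)(0.52764) + (1)(0.28141) = 0.689.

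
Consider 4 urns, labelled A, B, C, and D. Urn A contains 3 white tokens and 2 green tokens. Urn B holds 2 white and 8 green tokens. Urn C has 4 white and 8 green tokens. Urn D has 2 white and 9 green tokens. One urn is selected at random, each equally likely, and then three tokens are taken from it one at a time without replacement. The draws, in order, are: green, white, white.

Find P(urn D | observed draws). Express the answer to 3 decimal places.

0.058

The likelihood of the observed sequence under each hypothesis: P(data | urn A) = (2/5)(3/4)(2/3) = 1/5; P(data | urn B) = (8/10)(2/9)(1/8) = 1/45; P(data | urn C) = (8/12)(4/11)(3/10) = 4/55; P(data | urn D) = (9/11)(2/10)(1/9) = 1/55.
Weighting by the prior gives 1/4 · 1/5 = 1/20, 1/4 · 1/45 = 1/180, 1/4 · 4/55 = 1/55, 1/4 · 1/55 = 1/220; summing to 31/396.
Hence P(urn D | data) = (1/220) / (31/396) = 9/155.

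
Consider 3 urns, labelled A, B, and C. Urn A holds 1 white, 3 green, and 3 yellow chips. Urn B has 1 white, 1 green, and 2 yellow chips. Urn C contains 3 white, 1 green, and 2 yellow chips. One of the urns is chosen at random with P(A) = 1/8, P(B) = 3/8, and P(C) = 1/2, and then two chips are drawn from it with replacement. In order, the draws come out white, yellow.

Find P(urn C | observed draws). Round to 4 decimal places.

The likelihood of the observed sequence under each hypothesis: P(data | urn A) = (1/7)(3/7) = 0.061224; P(data | urn B) = (1/4)(2/4) = 0.125; P(data | urn C) = (3/6)(2/6) = 0.16667.
Weighting by the prior gives 1/8 · 0.061224 = 0.0076531, 3/8 · 0.125 = 0.046875, 1/2 · 0.16667 = 0.083333; with total 0.13786.
Hence P(urn C | data) = (0.083333) / (0.13786) = 0.60447.

0.6045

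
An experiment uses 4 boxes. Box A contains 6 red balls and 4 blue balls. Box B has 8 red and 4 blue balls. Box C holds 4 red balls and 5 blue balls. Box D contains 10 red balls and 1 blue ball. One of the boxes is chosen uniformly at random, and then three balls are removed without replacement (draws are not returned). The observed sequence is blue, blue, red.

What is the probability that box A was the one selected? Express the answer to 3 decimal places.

0.302

Compute the likelihood of the observed sequence for each case: P(data | box A) = (4/10)(3/9)(6/8) = 0.1; P(data | box B) = (4/12)(3/11)(8/10) = 0.072727; P(data | box C) = (5/9)(4/8)(4/7) = 0.15873; P(data | box D) = (1/11)(0/10) = 0.
Weighting by the prior gives 1/4 · 0.1 = 0.025, 1/4 · 0.072727 = 0.018182, 1/4 · 0.15873 = 0.039683, 1/4 · 0 = 0; summing to 0.082864.
So P(box A | data) = (0.025) / (0.082864) = 0.3017.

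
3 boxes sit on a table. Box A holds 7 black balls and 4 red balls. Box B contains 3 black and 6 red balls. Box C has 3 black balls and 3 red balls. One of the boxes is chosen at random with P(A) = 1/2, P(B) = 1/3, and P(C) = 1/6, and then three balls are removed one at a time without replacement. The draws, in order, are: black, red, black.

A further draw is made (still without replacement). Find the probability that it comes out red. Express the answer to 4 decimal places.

For each hypothesis, P(data | H) works out to: P(data | box A) = (7/11)(4/10)(6/9) = 0.1697; P(data | box B) = (3/9)(6/8)(2/7) = 0.071429; P(data | box C) = (3/6)(3/5)(2/4) = 0.15.
Weighting by the prior gives 1/2 · 0.1697 = 0.084848, 1/3 · 0.071429 = 0.02381, 1/6 · 0.15 = 0.025; with total 0.13366.
Dividing through by the total gives posterior P(box A | data) = 0.63482, P(box B | data) = 0.17814, P(box C | data) = 0.18704.
Averaging over the posterior, P(red next | data) = (3/8)(0.63482) + (5/6)(0.17814) + (2/3)(0.18704) = 0.5112.

0.5112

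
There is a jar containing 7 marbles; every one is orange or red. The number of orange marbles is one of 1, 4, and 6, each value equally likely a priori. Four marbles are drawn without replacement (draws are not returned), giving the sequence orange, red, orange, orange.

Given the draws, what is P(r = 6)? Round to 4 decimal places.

0.6250

Compute the likelihood of the observed sequence for each case: P(data | r = 1) = (1/7)(6/6)(0/5) = 0; P(data | r = 4) = (4/7)(3/6)(3/5)(2/4) = 3/35; P(data | r = 6) = (6/7)(1/6)(5/5)(4/4) = 1/7.
The prior-weighted likelihoods are 1/3 · 0 = 0, 1/3 · 3/35 = 1/35, 1/3 · 1/7 = 1/21; these sum to 8/105.
Hence P(r = 6 | data) = (1/21) / (8/105) = 5/8.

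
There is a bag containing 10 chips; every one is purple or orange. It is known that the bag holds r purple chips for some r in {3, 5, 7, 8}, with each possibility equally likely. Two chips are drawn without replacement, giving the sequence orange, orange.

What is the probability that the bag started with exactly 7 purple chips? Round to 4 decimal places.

0.0857

For each hypothesis, P(data | H) works out to: P(data | r = 3) = (7/10)(6/9) = 7/15; P(data | r = 5) = (5/10)(4/9) = 2/9; P(data | r = 7) = (3/10)(2/9) = 1/15; P(data | r = 8) = (2/10)(1/9) = 1/45.
Weighting by the prior gives 1/4 · 7/15 = 7/60, 1/4 · 2/9 = 1/18, 1/4 · 1/15 = 1/60, 1/4 · 1/45 = 1/180; these sum to 7/36.
So P(r = 7 | data) = (1/60) / (7/36) = 3/35.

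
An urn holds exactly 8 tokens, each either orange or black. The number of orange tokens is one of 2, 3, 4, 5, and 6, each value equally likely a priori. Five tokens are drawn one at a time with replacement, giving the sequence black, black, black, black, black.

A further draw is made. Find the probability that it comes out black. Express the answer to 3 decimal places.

0.688

For each hypothesis, P(data | H) works out to: P(data | r = 2) = (6/8)(6/8)(6/8)(6/8)(6/8) = 0.2373; P(data | r = 3) = (5/8)(5/8)(5/8)(5/8)(5/8) = 0.095367; P(data | r = 4) = (4/8)(4/8)(4/8)(4/8)(4/8) = 0.03125; P(data | r = 5) = (3/8)(3/8)(3/8)(3/8)(3/8) = 0.0074158; P(data | r = 6) = (2/8)(2/8)(2/8)(2/8)(2/8) = 0.00097656.
The prior-weighted likelihoods are 1/5 · 0.2373 = 0.047461, 1/5 · 0.095367 = 0.019073, 1/5 · 0.03125 = 0.00625, 1/5 · 0.0074158 = 0.0014832, 1/5 · 0.00097656 = 0.00019531; with total 0.074463.
Normalising, the posterior is P(r = 2 | data) = 0.63738, P(r = 3 | data) = 0.25615, P(r = 4 | data) = 0.083934, P(r = 5 | data) = 0.019918, P(r = 6 | data) = 0.002623.
So P(black next | data) = Σ P(black next | H) P(H | data) = (3/4)(0.63738) + (5/8)(0.25615) + (1/2)(0.083934) + (3/8)(0.019918) + (1/4)(0.002623) = 0.68822.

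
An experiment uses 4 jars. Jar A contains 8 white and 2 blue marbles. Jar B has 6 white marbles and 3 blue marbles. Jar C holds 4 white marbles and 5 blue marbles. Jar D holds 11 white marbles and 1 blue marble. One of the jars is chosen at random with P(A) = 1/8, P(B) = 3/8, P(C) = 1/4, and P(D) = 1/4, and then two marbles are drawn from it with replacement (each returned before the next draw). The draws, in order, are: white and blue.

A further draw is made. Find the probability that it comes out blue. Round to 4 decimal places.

0.3674

Under each hypothesis, the probability of the observed sequence is: P(data | jar A) = (8/10)(2/10) = 0.16; P(data | jar B) = (6/9)(3/9) = 0.22222; P(data | jar C) = (4/9)(5/9) = 0.24691; P(data | jar D) = (11/12)(1/12) = 0.076389.
Multiplying each by its prior: 1/8 · 0.16 = 0.02, 3/8 · 0.22222 = 0.083333, 1/4 · 0.24691 = 0.061728, 1/4 · 0.076389 = 0.019097; summing to 0.18416.
Normalising, the posterior is P(jar A | data) = 0.1086, P(jar B | data) = 0.45251, P(jar C | data) = 0.33519, P(jar D | data) = 0.1037.
So P(blue next | data) = Σ P(blue next | H) P(H | data) = (1/5)(0.1086) + (1/3)(0.45251) + (5/9)(0.33519) + (1/12)(0.1037) = 0.36742.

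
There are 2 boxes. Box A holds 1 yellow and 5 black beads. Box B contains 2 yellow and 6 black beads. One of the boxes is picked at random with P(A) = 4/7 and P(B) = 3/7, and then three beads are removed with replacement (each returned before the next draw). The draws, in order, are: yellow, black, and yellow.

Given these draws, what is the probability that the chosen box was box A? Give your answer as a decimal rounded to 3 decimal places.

0.397

Under each hypothesis, the probability of the observed sequence is: P(data | box A) = (1/6)(5/6)(1/6) = 0.023148; P(data | box B) = (2/8)(6/8)(2/8) = 0.046875.
Multiplying each by its prior: 4/7 · 0.023148 = 0.013228, 3/7 · 0.046875 = 0.020089; with total 0.033317.
Hence P(box A | data) = (0.013228) / (0.033317) = 0.39702.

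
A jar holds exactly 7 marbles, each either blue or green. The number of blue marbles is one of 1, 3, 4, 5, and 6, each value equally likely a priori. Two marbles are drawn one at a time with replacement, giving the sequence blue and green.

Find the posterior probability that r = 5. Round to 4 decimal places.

0.2174

Compute the likelihood of the observed sequence for each case: P(data | r = 1) = (1/7)(6/7) = 6/49; P(data | r = 3) = (3/7)(4/7) = 12/49; P(data | r = 4) = (4/7)(3/7) = 12/49; P(data | r = 5) = (5/7)(2/7) = 10/49; P(data | r = 6) = (6/7)(1/7) = 6/49.
The prior-weighted likelihoods are 1/5 · 6/49 = 6/245, 1/5 · 12/49 = 12/245, 1/5 · 12/49 = 12/245, 1/5 · 10/49 = 2/49, 1/5 · 6/49 = 6/245; with total 46/245.
By Bayes' rule, P(r = 5 | data) = (2/49) / (46/245) = 5/23.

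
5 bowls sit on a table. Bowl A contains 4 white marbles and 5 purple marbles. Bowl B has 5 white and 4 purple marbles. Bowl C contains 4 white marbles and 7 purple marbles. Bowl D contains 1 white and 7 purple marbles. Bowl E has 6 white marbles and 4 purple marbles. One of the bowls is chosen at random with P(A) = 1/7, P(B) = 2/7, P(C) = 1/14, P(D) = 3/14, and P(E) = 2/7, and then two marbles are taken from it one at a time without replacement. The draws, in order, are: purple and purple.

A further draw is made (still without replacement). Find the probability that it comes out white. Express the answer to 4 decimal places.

Under each hypothesis, the probability of the observed sequence is: P(data | bowl A) = (5/9)(4/8) = 0.27778; P(data | bowl B) = (4/9)(3/8) = 0.16667; P(data | bowl C) = (7/11)(6/10) = 0.38182; P(data | bowl D) = (7/8)(6/7) = 0.75; P(data | bowl E) = (4/10)(3/9) = 0.13333.
Weighting by the prior gives 1/7 · 0.27778 = 0.039683, 2/7 · 0.16667 = 0.047619, 1/14 · 0.38182 = 0.027273, 3/14 · 0.75 = 0.16071, 2/7 · 0.13333 = 0.038095; these sum to 0.31338.
The posterior is then P(bowl A | data) = 0.12663, P(bowl B | data) = 0.15195, P(bowl C | data) = 0.087027, P(bowl D | data) = 0.51284, P(bowl E | data) = 0.12156.
The predictive probability is P(white next | data) = (4/7)(0.12663) + (5/7)(0.15195) + (4/9)(0.087027) + (1/6)(0.51284) + (3/4)(0.12156) = 0.39622.

0.3962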